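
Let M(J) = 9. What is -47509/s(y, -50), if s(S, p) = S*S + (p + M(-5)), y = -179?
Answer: -47509/32000 ≈ -1.4847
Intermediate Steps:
s(S, p) = 9 + p + S² (s(S, p) = S*S + (p + 9) = S² + (9 + p) = 9 + p + S²)
-47509/s(y, -50) = -47509/(9 - 50 + (-179)²) = -47509/(9 - 50 + 32041) = -47509/32000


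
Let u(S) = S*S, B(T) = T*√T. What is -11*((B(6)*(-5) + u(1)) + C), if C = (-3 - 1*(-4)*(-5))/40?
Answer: -187/40 + 330*√6 ≈ 803.66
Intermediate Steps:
B(T) = T^(3/2)
u(S) = S²
C = -23/40 (C = (-3 + 4*(-5))*(1/40) = (-3 - 20)*(1/40) = -23*1/40 = -23/40 ≈ -0.57500)
-11*((B(6)*(-5) + u(1)) + C) = -11*((6^(3/2)*(-5) + 1²) - 23/40) = -11*(((6*√6)*(-5) + 1) - 23/40) = -11*((-30*√6 + 1) - 23/40) = -11*((1 - 30*√6) - 23/40) = -11*(17/40 - 30*√6) = -187/40 + 330*√6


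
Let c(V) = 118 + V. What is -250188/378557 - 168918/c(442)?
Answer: -32042598303/105995960 ≈ -302.30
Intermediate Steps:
-250188/378557 - 168918/c(442) = -250188/378557 - 168918/(118 + 442) = -250188*1/378557 - 168918/560 = -250188/378557 - 168918*1/560 = -250188/378557 - 84459/280 = -32042598303/105995960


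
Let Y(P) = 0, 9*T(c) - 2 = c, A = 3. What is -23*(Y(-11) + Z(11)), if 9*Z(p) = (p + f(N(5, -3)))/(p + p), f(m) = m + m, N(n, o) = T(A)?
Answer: -2507/1782 ≈ -1.4068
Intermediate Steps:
T(c) = 2/9 + c/9
N(n, o) = 5/9 (N(n, o) = 2/9 + (1/9)*3 = 2/9 + 1/3 = 5/9)
f(m) = 2*m
Z(p) = (10/9 + p)/(18*p) (Z(p) = ((p + 2*(5/9))/(p + p))/9 = ((p + 10/9)/((2*p)))/9 = ((10/9 + p)*(1/(2*p)))/9 = ((10/9 + p)/(2*p))/9 = (10/9 + p)/(18*p))
-23*(Y(-11) + Z(11)) = -23*(0 + (1/162)*(10 + 9*11)/11) = -23*(0 + (1/162)*(1/11)*(10 + 99)) = -23*(0 + (1/162)*(1/11)*109) = -23*(0 + 109/1782) = -23*109/1782 = -2507/1782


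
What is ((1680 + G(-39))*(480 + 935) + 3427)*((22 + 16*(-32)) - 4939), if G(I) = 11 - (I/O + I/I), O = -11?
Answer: -142714088298/11 ≈ -1.2974e+10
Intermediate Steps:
G(I) = 10 + I/11 (G(I) = 11 - (I/(-11) + I/I) = 11 - (I*(-1/11) + 1) = 11 - (-I/11 + 1) = 11 - (1 - I/11) = 11 + (-1 + I/11) = 10 + I/11)
((1680 + G(-39))*(480 + 935) + 3427)*((22 + 16*(-32)) - 4939) = ((1680 + (10 + (1/11)*(-39)))*(480 + 935) + 3427)*((22 + 16*(-32)) - 4939) = ((1680 + (10 - 39/11))*1415 + 3427)*((22 - 512) - 4939) = ((1680 + 71/11)*1415 + 3427)*(-490 - 4939) = ((18551/11)*1415 + 3427)*(-5429) = (26249665/11 + 3427)*(-5429) = (26287362/11)*(-5429) = -142714088298/11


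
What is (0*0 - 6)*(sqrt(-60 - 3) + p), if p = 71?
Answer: -426 - 18*I*sqrt(7) ≈ -426.0 - 47.624*I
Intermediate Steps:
(0*0 - 6)*(sqrt(-60 - 3) + p) = (0*0 - 6)*(sqrt(-60 - 3) + 71) = (0 - 6)*(sqrt(-63) + 71) = -6*(3*I*sqrt(7) + 71) = -6*(71 + 3*I*sqrt(7)) = -426 - 18*I*sqrt(7)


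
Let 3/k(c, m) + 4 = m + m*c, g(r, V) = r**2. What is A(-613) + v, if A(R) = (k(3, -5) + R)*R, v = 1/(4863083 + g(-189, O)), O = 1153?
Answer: 3682388102267/9797608 ≈ 3.7585e+5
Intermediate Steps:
k(c, m) = 3/(-4 + m + c*m) (k(c, m) = 3/(-4 + (m + m*c)) = 3/(-4 + (m + c*m)) = 3/(-4 + m + c*m))
v = 1/4898804 (v = 1/(4863083 + (-189)**2) = 1/(4863083 + 35721) = 1/4898804 ≈ 2.0413e-7)
A(R) = R*(-1/8 + R) (A(R) = (3/(-4 - 5 + 3*(-5)) + R)*R = (3/(-4 - 5 - 15) + R)*R = (3/(-24) + R)*R = (3*(-1/24) + R)*R = (-1/8 + R)*R = R*(-1/8 + R))
A(-613) + v = -613*(-1/8 - 613) + 1/4898804 = -613*(-4905/8) + 1/4898804 = 3006765/8 + 1/4898804 = 3682388102267/9797608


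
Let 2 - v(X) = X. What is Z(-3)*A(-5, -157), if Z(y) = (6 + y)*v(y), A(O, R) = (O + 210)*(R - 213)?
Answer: -1137750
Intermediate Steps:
v(X) = 2 - X
A(O, R) = (-213 + R)*(210 + O) (A(O, R) = (210 + O)*(-213 + R) = (-213 + R)*(210 + O))
Z(y) = (2 - y)*(6 + y) (Z(y) = (6 + y)*(2 - y) = (2 - y)*(6 + y))
Z(-3)*A(-5, -157) = (-(-2 - 3)*(6 - 3))*(-44730 - 213*(-5) + 210*(-157) - 5*(-157)) = (-1*(-5)*3)*(-44730 + 1065 - 32970 + 785) = 15*(-75850) = -1137750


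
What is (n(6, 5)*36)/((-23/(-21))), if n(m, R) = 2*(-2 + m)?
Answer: 6048/23 ≈ 262.96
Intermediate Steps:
n(m, R) = -4 + 2*m
(n(6, 5)*36)/((-23/(-21))) = ((-4 + 2*6)*36)/((-23/(-21))) = ((-4 + 12)*36)/((-23*(-1/21))) = (8*36)/(23/21) = 288*(21/23) = 6048/23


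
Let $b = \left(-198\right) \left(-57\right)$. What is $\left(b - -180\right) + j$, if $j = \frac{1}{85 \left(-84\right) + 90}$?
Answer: $\frac{80835299}{7050} \approx 11466.0$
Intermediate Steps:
$j = - \frac{1}{7050}$ ($j = \frac{1}{-7140 + 90} = \frac{1}{-7050} = - \frac{1}{7050} \approx -0.00014184$)
$b = 11286$
$\left(b - -180\right) + j = \left(11286 - -180\right) - \frac{1}{7050} = \left(11286 + \left(217 - 37\right)\right) - \frac{1}{7050} = \left(11286 + 180\right) - \frac{1}{7050} = 11466 - \frac{1}{7050} = \frac{80835299}{7050}$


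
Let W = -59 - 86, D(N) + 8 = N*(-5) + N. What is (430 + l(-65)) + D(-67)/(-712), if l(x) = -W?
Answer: 102285/178 ≈ 574.63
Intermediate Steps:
D(N) = -8 - 4*N (D(N) = -8 + (N*(-5) + N) = -8 + (-5*N + N) = -8 - 4*N)
W = -145
l(x) = 145 (l(x) = -1*(-145) = 145)
(430 + l(-65)) + D(-67)/(-712) = (430 + 145) + (-8 - 4*(-67))/(-712) = 575 + (-8 + 268)*(-1/712) = 575 + 260*(-1/712) = 575 - 65/178 = 102285/178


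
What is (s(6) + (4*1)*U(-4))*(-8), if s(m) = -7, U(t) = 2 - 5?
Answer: 152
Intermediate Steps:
U(t) = -3
(s(6) + (4*1)*U(-4))*(-8) = (-7 + (4*1)*(-3))*(-8) = (-7 + 4*(-3))*(-8) = (-7 - 12)*(-8) = -19*(-8) = 152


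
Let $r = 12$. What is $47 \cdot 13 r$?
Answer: $7332$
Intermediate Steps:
$47 \cdot 13 r = 47 \cdot 13 \cdot 12 = 611 \cdot 12 = 7332$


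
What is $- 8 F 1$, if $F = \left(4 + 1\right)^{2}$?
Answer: $-200$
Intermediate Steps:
$F = 25$ ($F = 5^{2} = 25$)
$- 8 F 1 = \left(-8\right) 25 \cdot 1 = \left(-200\right) 1 = -200$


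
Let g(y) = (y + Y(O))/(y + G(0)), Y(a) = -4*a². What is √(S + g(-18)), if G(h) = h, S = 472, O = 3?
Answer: 5*√19 ≈ 21.794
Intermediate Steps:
g(y) = (-36 + y)/y (g(y) = (y - 4*3²)/(y + 0) = (y - 4*9)/y = (y - 36)/y = (-36 + y)/y)
√(S + g(-18)) = √(472 + (-36 - 18)/(-18)) = √(472 - 1/18*(-54)) = √(472 + 3) = √475 = 5*√19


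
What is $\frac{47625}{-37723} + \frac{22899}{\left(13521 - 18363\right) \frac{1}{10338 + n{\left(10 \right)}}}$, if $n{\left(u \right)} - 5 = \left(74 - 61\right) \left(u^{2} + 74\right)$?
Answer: $- \frac{3629556268445}{60884922} \approx -59613.0$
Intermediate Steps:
$n{\left(u \right)} = 967 + 13 u^{2}$ ($n{\left(u \right)} = 5 + \left(74 - 61\right) \left(u^{2} + 74\right) = 5 + 13 \left(74 + u^{2}\right) = 5 + \left(962 + 13 u^{2}\right) = 967 + 13 u^{2}$)
$\frac{47625}{-37723} + \frac{22899}{\left(13521 - 18363\right) \frac{1}{10338 + n{\left(10 \right)}}} = \frac{47625}{-37723} + \frac{22899}{\left(13521 - 18363\right) \frac{1}{10338 + \left(967 + 13 \cdot 10^{2}\right)}} = 47625 \left(- \frac{1}{37723}\right) + \frac{22899}{\left(-4842\right) \frac{1}{10338 + \left(967 + 13 \cdot 100\right)}} = - \frac{47625}{37723} + \frac{22899}{\left(-4842\right) \frac{1}{10338 + \left(967 + 1300\right)}} = - \frac{47625}{37723} + \frac{22899}{\left(-4842\right) \frac{1}{10338 + 2267}} = - \frac{47625}{37723} + \frac{22899}{\left(-4842\right) \frac{1}{12605}} = - \frac{47625}{37723} + \frac{22899}{- \frac{4842}{12605}} = - \frac{47625}{37723} + 22899 \left(- \frac{12605}{4842}\right) = - \frac{47625}{37723} - \frac{96213965}{1614} = - \frac{3629556268445}{60884922}$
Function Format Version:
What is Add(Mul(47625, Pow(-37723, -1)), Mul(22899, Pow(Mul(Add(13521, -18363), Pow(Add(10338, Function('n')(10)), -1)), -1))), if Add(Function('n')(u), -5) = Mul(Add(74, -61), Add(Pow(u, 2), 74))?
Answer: Rational(-3629556268445, 60884922) ≈ -59613.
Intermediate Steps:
Function('n')(u) = Add(967, Mul(13, Pow(u, 2))) (Function('n')(u) = Add(5, Mul(Add(74, -61), Add(Pow(u, 2), 74))) = Add(5, Mul(13, Add(74, Pow(u, 2)))) = Add(5, Add(962, Mul(13, Pow(u, 2)))) = Add(967, Mul(13, Pow(u, 2))))
Add(Mul(47625, Pow(-37723, -1)), Mul(22899, Pow(Mul(Add(13521, -18363), Pow(Add(10338, Function('n')(10)), -1)), -1))) = Add(Mul(47625, Pow(-37723, -1)), Mul(22899, Pow(Mul(Add(13521, -18363), Pow(Add(10338, Add(967, Mul(13, Pow(10, 2)))), -1)), -1))) = Add(Mul(47625, Rational(-1, 37723)), Mul(22899, Pow(Mul(-4842, Pow(Add(10338, Add(967, Mul(13, 100))), -1)), -1))) = Add(Rational(-47625, 37723), Mul(22899, Pow(Mul(-4842, Pow(Add(10338, Add(967, 1300)), -1)), -1))) = Add(Rational(-47625, 37723), Mul(22899, Pow(Mul(-4842, Pow(Add(10338, 2267), -1)), -1))) = Add(Rational(-47625, 37723), Mul(22899, Pow(Mul(-4842, Pow(12605, -1)), -1))) = Add(Rational(-47625, 37723), Mul(22899, Pow(Mul(-4842, Rational(1, 12605)), -1))) = Add(Rational(-47625, 37723), Mul(22899, Pow(Rational(-4842, 12605), -1))) = Add(Rational(-47625, 37723), Mul(22899, Rational(-12605, 4842))) = Add(Rational(-47625, 37723), Rational(-96213965, 1614)) = Rational(-3629556268445, 60884922)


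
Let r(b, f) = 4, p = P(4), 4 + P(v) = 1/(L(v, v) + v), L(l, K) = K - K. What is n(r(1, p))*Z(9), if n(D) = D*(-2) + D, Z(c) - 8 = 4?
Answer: -48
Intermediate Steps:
L(l, K) = 0
Z(c) = 12 (Z(c) = 8 + 4 = 12)
P(v) = -4 + 1/v (P(v) = -4 + 1/(0 + v) = -4 + 1/v)
p = -15/4 (p = -4 + 1/4 = -4 + ¼ = -15/4 ≈ -3.7500)
n(D) = -D (n(D) = -2*D + D = -D)
n(r(1, p))*Z(9) = -1*4*12 = -4*12 = -48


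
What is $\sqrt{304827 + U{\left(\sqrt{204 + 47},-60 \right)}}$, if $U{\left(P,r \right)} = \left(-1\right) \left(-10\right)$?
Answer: $\sqrt{304837} \approx 552.12$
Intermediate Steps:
$U{\left(P,r \right)} = 10$
$\sqrt{304827 + U{\left(\sqrt{204 + 47},-60 \right)}} = \sqrt{304827 + 10} = \sqrt{304837}$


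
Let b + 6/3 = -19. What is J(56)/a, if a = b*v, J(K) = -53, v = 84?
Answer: 53/1764 ≈ 0.030045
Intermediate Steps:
b = -21 (b = -2 - 19 = -21)
a = -1764 (a = -21*84 = -1764)
J(56)/a = -53/(-1764) = -53*(-1/1764) = 53/1764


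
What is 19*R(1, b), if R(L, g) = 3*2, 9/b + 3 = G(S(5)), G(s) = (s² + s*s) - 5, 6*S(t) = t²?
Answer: 114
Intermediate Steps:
S(t) = t²/6
G(s) = -5 + 2*s² (G(s) = (s² + s²) - 5 = 2*s² - 5 = -5 + 2*s²)
b = 162/481 (b = 9/(-3 + (-5 + 2*((⅙)*5²)²)) = 9/(-3 + (-5 + 2*((⅙)*25)²)) = 9/(-3 + (-5 + 2*(25/6)²)) = 9/(-3 + (-5 + 2*(625/36))) = 9/(-3 + (-5 + 625/18)) = 9/(-3 + 535/18) = 9/(481/18) = 9*(18/481) = 162/481 ≈ 0.33680)
R(L, g) = 6
19*R(1, b) = 19*6 = 114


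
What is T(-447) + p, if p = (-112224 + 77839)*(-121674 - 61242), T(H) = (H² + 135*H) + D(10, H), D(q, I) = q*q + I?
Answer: 6289705777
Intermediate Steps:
D(q, I) = I + q² (D(q, I) = q² + I = I + q²)
T(H) = 100 + H² + 136*H (T(H) = (H² + 135*H) + (H + 10²) = (H² + 135*H) + (H + 100) = (H² + 135*H) + (100 + H) = 100 + H² + 136*H)
p = 6289566660 (p = -34385*(-182916) = 6289566660)
T(-447) + p = (100 + (-447)² + 136*(-447)) + 6289566660 = (100 + 199809 - 60792) + 6289566660 = 139117 + 6289566660 = 6289705777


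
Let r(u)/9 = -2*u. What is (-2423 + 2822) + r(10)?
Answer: 219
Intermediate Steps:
r(u) = -18*u (r(u) = 9*(-2*u) = -18*u)
(-2423 + 2822) + r(10) = (-2423 + 2822) - 18*10 = 399 - 180 = 219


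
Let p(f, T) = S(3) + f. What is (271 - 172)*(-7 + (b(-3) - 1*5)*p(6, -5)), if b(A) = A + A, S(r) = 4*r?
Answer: -20295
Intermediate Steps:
b(A) = 2*A
p(f, T) = 12 + f (p(f, T) = 4*3 + f = 12 + f)
(271 - 172)*(-7 + (b(-3) - 1*5)*p(6, -5)) = (271 - 172)*(-7 + (2*(-3) - 1*5)*(12 + 6)) = 99*(-7 + (-6 - 5)*18) = 99*(-7 - 11*18) = 99*(-7 - 198) = 99*(-205) = -20295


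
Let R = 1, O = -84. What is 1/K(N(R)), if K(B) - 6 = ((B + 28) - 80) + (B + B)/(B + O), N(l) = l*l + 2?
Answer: -27/1163 ≈ -0.023216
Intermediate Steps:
N(l) = 2 + l² (N(l) = l² + 2 = 2 + l²)
K(B) = -46 + B + 2*B/(-84 + B) (K(B) = 6 + (((B + 28) - 80) + (B + B)/(B - 84)) = 6 + (((28 + B) - 80) + (2*B)/(-84 + B)) = 6 + ((-52 + B) + 2*B/(-84 + B)) = 6 + (-52 + B + 2*B/(-84 + B)) = -46 + B + 2*B/(-84 + B))
1/K(N(R)) = 1/((3864 + (2 + 1²)² - 128*(2 + 1²))/(-84 + (2 + 1²))) = 1/((3864 + (2 + 1)² - 128*(2 + 1))/(-84 + (2 + 1))) = 1/((3864 + 3² - 128*3)/(-84 + 3)) = 1/((3864 + 9 - 384)/(-81)) = 1/(-1/81*3489) = 1/(-1163/27) = -27/1163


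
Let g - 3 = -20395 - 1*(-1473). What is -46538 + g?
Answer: -65457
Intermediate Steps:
g = -18919 (g = 3 + (-20395 - 1*(-1473)) = 3 + (-20395 + 1473) = 3 - 18922 = -18919)
-46538 + g = -46538 - 18919 = -65457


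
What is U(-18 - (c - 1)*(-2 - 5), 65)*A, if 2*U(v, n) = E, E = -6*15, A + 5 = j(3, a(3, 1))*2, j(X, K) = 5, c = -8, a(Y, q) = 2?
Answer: -225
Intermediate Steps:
A = 5 (A = -5 + 5*2 = -5 + 10 = 5)
E = -90
U(v, n) = -45 (U(v, n) = (½)*(-90) = -45)
U(-18 - (c - 1)*(-2 - 5), 65)*A = -45*5 = -225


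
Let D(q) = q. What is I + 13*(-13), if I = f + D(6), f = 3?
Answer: -160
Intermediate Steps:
I = 9 (I = 3 + 6 = 9)
I + 13*(-13) = 9 + 13*(-13) = 9 - 169 = -160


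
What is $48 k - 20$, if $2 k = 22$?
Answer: $508$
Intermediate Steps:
$k = 11$ ($k = \frac{1}{2} \cdot 22 = 11$)
$48 k - 20 = 48 \cdot 11 - 20 = 528 - 20 = 508$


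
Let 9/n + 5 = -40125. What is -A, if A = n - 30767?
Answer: 1234679719/40130 ≈ 30767.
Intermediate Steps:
n = -9/40130 (n = 9/(-5 - 40125) = 9/(-40130) = 9*(-1/40130) = -9/40130 ≈ -0.00022427)
A = -1234679719/40130 (A = -9/40130 - 30767 = -1234679719/40130 ≈ -30767.)
-A = -1*(-1234679719/40130) = 1234679719/40130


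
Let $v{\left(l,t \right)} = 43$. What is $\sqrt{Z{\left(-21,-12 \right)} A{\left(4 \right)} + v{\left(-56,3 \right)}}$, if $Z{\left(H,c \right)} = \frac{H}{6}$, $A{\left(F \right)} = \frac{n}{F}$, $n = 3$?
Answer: $\frac{\sqrt{646}}{4} \approx 6.3541$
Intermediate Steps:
$A{\left(F \right)} = \frac{3}{F}$
$Z{\left(H,c \right)} = \frac{H}{6}$ ($Z{\left(H,c \right)} = H \frac{1}{6} = \frac{H}{6}$)
$\sqrt{Z{\left(-21,-12 \right)} A{\left(4 \right)} + v{\left(-56,3 \right)}} = \sqrt{\frac{1}{6} \left(-21\right) \frac{3}{4} + 43} = \sqrt{- \frac{7 \cdot 3 \cdot \frac{1}{4}}{2} + 43} = \sqrt{\left(- \frac{7}{2}\right) \frac{3}{4} + 43} = \sqrt{- \frac{21}{8} + 43} = \sqrt{\frac{323}{8}} = \frac{\sqrt{646}}{4}$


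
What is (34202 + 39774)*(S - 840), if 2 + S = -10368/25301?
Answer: -1576710408560/25301 ≈ -6.2318e+7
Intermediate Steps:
S = -60970/25301 (S = -2 - 10368/25301 = -60970/25301 ≈ -2.4098)
(34202 + 39774)*(S - 840) = (34202 + 39774)*(-60970/25301 - 840) = 73976*(-21313810/25301) = -1576710408560/25301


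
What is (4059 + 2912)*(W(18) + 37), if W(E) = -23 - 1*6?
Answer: 55768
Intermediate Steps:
W(E) = -29 (W(E) = -23 - 6 = -29)
(4059 + 2912)*(W(18) + 37) = (4059 + 2912)*(-29 + 37) = 6971*8 = 55768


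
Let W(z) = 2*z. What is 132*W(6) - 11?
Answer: 1573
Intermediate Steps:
132*W(6) - 11 = 132*(2*6) - 11 = 132*12 - 11 = 1584 - 11 = 1573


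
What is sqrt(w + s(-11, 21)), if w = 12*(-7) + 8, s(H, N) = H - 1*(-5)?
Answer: I*sqrt(82) ≈ 9.0554*I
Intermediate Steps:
s(H, N) = 5 + H (s(H, N) = H + 5 = 5 + H)
w = -76 (w = -84 + 8 = -76)
sqrt(w + s(-11, 21)) = sqrt(-76 + (5 - 11)) = sqrt(-76 - 6) = sqrt(-82) = I*sqrt(82)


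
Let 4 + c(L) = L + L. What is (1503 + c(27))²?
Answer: 2411809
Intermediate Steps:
c(L) = -4 + 2*L (c(L) = -4 + (L + L) = -4 + 2*L)
(1503 + c(27))² = (1503 + (-4 + 2*27))² = (1503 + (-4 + 54))² = (1503 + 50)² = 1553² = 2411809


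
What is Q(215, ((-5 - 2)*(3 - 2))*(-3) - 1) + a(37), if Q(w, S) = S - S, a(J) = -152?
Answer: -152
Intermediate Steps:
Q(w, S) = 0
Q(215, ((-5 - 2)*(3 - 2))*(-3) - 1) + a(37) = 0 - 152 = -152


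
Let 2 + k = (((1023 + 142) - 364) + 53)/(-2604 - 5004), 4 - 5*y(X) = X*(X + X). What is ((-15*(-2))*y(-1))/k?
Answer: -45648/8035 ≈ -5.6811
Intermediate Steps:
y(X) = 4/5 - 2*X**2/5 (y(X) = 4/5 - X*(X + X)/5 = 4/5 - X*2*X/5 = 4/5 - 2*X**2/5)
k = -8035/3804 (k = -2 + (((1023 + 142) - 364) + 53)/(-2604 - 5004) = -2 + ((1165 - 364) + 53)/(-7608) = -2 + (801 + 53)*(-1/7608) = -2 + 854*(-1/7608) = -2 - 427/3804 = -8035/3804 ≈ -2.1123)
((-15*(-2))*y(-1))/k = ((-15*(-2))*(4/5 - 2/5*(-1)**2))/(-8035/3804) = (30*(4/5 - 2/5*1))*(-3804/8035) = (30*(4/5 - 2/5))*(-3804/8035) = (30*(2/5))*(-3804/8035) = 12*(-3804/8035) = -45648/8035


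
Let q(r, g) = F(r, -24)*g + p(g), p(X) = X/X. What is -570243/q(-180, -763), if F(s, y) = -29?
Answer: -190081/7376 ≈ -25.770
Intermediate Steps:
p(X) = 1
q(r, g) = 1 - 29*g (q(r, g) = -29*g + 1 = 1 - 29*g)
-570243/q(-180, -763) = -570243/(1 - 29*(-763)) = -570243/(1 + 22127) = -570243/22128 = -570243*1/22128 = -190081/7376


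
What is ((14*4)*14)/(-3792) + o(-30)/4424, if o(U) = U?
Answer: -1417/6636 ≈ -0.21353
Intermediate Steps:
((14*4)*14)/(-3792) + o(-30)/4424 = ((14*4)*14)/(-3792) - 30/4424 = (56*14)*(-1/3792) - 30*1/4424 = 784*(-1/3792) - 15/2212 = -49/237 - 15/2212 = -1417/6636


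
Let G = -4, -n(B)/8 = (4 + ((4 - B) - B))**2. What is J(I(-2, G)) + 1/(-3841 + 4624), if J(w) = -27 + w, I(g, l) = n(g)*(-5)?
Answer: 4488940/783 ≈ 5733.0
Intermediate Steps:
n(B) = -8*(8 - 2*B)**2 (n(B) = -8*(4 + ((4 - B) - B))**2 = -8*(4 + (4 - 2*B))**2 = -8*(8 - 2*B)**2)
I(g, l) = 160*(-4 + g)**2 (I(g, l) = -32*(-4 + g)**2*(-5) = 160*(-4 + g)**2)
J(I(-2, G)) + 1/(-3841 + 4624) = (-27 + 160*(-4 - 2)**2) + 1/(-3841 + 4624) = (-27 + 160*(-6)**2) + 1/783 = (-27 + 160*36) + 1/783 = (-27 + 5760) + 1/783 = 5733 + 1/783 = 4488940/783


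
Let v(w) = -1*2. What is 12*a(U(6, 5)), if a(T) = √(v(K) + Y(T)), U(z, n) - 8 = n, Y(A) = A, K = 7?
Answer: 12*√11 ≈ 39.799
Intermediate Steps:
U(z, n) = 8 + n
v(w) = -2
a(T) = √(-2 + T)
12*a(U(6, 5)) = 12*√(-2 + (8 + 5)) = 12*√(-2 + 13) = 12*√11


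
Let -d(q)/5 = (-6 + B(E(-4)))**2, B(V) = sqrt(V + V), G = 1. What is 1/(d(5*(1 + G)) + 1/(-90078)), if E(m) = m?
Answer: -90078*I/(10809360*sqrt(2) + 12610921*I) ≈ -0.0028926 - 0.0035063*I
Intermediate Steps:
B(V) = sqrt(2)*sqrt(V) (B(V) = sqrt(2*V) = sqrt(2)*sqrt(V))
d(q) = -5*(-6 + 2*I*sqrt(2))**2 (d(q) = -5*(-6 + sqrt(2)*sqrt(-4))**2 = -5*(-6 + sqrt(2)*(2*I))**2 = -5*(-6 + 2*I*sqrt(2))**2)
1/(d(5*(1 + G)) + 1/(-90078)) = 1/((-140 + 120*I*sqrt(2)) + 1/(-90078)) = 1/((-140 + 120*I*sqrt(2)) - 1/90078) = 1/(-12610921/90078 + 120*I*sqrt(2))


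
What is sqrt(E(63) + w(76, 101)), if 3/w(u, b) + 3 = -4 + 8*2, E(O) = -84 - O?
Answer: 2*I*sqrt(330)/3 ≈ 12.111*I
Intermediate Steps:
w(u, b) = 1/3 (w(u, b) = 3/(-3 + (-4 + 8*2)) = 3/(-3 + (-4 + 16)) = 3/(-3 + 12) = 3/9 = 3*(1/9) = 1/3)
sqrt(E(63) + w(76, 101)) = sqrt((-84 - 1*63) + 1/3) = sqrt((-84 - 63) + 1/3) = sqrt(-147 + 1/3) = sqrt(-440/3) = 2*I*sqrt(330)/3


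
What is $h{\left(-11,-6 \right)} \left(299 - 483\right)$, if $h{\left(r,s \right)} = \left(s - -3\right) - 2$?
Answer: $920$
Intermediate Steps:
$h{\left(r,s \right)} = 1 + s$ ($h{\left(r,s \right)} = \left(s + 3\right) - 2 = \left(3 + s\right) - 2 = 1 + s$)
$h{\left(-11,-6 \right)} \left(299 - 483\right) = \left(1 - 6\right) \left(299 - 483\right) = \left(-5\right) \left(-184\right) = 920$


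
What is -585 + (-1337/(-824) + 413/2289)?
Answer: -157141265/269448 ≈ -583.20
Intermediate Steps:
-585 + (-1337/(-824) + 413/2289) = -585 + (-1337*(-1/824) + 413*(1/2289)) = -585 + (1337/824 + 59/327) = -585 + 485815/269448 = -157141265/269448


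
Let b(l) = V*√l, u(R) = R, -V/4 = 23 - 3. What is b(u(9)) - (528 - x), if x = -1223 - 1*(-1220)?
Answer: -771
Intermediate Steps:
V = -80 (V = -4*(23 - 3) = -4*20 = -80)
x = -3 (x = -1223 + 1220 = -3)
b(l) = -80*√l
b(u(9)) - (528 - x) = -80*√9 - (528 - 1*(-3)) = -80*3 - (528 + 3) = -240 - 1*531 = -240 - 531 = -771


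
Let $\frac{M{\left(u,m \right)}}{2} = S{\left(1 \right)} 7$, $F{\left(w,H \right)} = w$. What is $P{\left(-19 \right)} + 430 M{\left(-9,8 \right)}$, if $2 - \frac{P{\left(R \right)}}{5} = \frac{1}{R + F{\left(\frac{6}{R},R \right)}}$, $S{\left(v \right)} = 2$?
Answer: $\frac{4422445}{367} \approx 12050.0$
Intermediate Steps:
$P{\left(R \right)} = 10 - \frac{5}{R + \frac{6}{R}}$
$M{\left(u,m \right)} = 28$ ($M{\left(u,m \right)} = 2 \cdot 2 \cdot 7 = 2 \cdot 14 = 28$)
$P{\left(-19 \right)} + 430 M{\left(-9,8 \right)} = \frac{5 \left(12 - 19 \left(-1 + 2 \left(-19\right)\right)\right)}{6 + \left(-19\right)^{2}} + 430 \cdot 28 = \frac{5 \left(12 - 19 \left(-1 - 38\right)\right)}{6 + 361} + 12040 = \frac{5 \left(12 - -741\right)}{367} + 12040 = 5 \cdot \frac{1}{367} \left(12 + 741\right) + 12040 = 5 \cdot \frac{1}{367} \cdot 753 + 12040 = \frac{3765}{367} + 12040 = \frac{4422445}{367}$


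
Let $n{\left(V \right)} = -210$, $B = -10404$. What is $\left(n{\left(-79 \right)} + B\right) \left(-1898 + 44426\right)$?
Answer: $-451392192$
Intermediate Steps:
$\left(n{\left(-79 \right)} + B\right) \left(-1898 + 44426\right) = \left(-210 - 10404\right) \left(-1898 + 44426\right) = \left(-10614\right) 42528 = -451392192$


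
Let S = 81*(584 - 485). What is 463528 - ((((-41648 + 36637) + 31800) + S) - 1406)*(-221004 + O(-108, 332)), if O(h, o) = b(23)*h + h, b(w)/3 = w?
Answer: 7634958256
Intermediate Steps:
b(w) = 3*w
S = 8019 (S = 81*99 = 8019)
O(h, o) = 70*h (O(h, o) = (3*23)*h + h = 69*h + h = 70*h)
463528 - ((((-41648 + 36637) + 31800) + S) - 1406)*(-221004 + O(-108, 332)) = 463528 - ((((-41648 + 36637) + 31800) + 8019) - 1406)*(-221004 + 70*(-108)) = 463528 - (((-5011 + 31800) + 8019) - 1406)*(-221004 - 7560) = 463528 - ((26789 + 8019) - 1406)*(-228564) = 463528 - (34808 - 1406)*(-228564) = 463528 - 33402*(-228564) = 463528 - 1*(-7634494728) = 463528 + 7634494728 = 7634958256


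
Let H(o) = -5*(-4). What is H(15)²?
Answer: 400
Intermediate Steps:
H(o) = 20
H(15)² = 20² = 400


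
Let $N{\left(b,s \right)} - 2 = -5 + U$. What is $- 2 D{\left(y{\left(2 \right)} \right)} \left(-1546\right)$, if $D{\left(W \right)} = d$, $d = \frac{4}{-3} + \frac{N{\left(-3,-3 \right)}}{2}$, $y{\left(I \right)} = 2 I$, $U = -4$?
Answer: $- \frac{44834}{3} \approx -14945.0$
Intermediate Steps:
$N{\left(b,s \right)} = -7$ ($N{\left(b,s \right)} = 2 - 9 = -7$)
$d = - \frac{29}{6}$ ($d = \frac{4}{-3} - \frac{7}{2} = 4 \left(- \frac{1}{3}\right) - \frac{7}{2} = - \frac{4}{3} - \frac{7}{2} = - \frac{29}{6} \approx -4.8333$)
$D{\left(W \right)} = - \frac{29}{6}$
$- 2 D{\left(y{\left(2 \right)} \right)} \left(-1546\right) = \left(-2\right) \left(- \frac{29}{6}\right) \left(-1546\right) = \frac{29}{3} \left(-1546\right) = - \frac{44834}{3}$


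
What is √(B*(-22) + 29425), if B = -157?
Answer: 7*√671 ≈ 181.33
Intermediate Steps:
√(B*(-22) + 29425) = √(-157*(-22) + 29425) = √(3454 + 29425) = √32879 = 7*√671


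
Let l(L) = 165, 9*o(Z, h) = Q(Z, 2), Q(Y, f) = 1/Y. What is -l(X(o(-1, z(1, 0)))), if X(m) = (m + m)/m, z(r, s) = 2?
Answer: -165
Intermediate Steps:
o(Z, h) = 1/(9*Z)
X(m) = 2 (X(m) = (2*m)/m = 2)
-l(X(o(-1, z(1, 0)))) = -1*165 = -165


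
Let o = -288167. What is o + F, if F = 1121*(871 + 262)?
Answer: 981926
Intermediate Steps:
F = 1270093 (F = 1121*1133 = 1270093)
o + F = -288167 + 1270093 = 981926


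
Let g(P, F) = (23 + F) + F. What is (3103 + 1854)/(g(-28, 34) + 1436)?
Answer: 4957/1527 ≈ 3.2462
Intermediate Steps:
g(P, F) = 23 + 2*F
(3103 + 1854)/(g(-28, 34) + 1436) = (3103 + 1854)/((23 + 2*34) + 1436) = 4957/((23 + 68) + 1436) = 4957/(91 + 1436) = 4957/1527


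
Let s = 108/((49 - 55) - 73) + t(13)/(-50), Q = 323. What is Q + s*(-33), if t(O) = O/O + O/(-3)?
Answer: 144536/395 ≈ 365.91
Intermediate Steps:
t(O) = 1 - O/3 (t(O) = 1 + O*(-⅓) = 1 - O/3)
s = -1541/1185 (s = 108/((49 - 55) - 73) + (1 - ⅓*13)/(-50) = 108/(-6 - 73) + (1 - 13/3)*(-1/50) = 108/(-79) - 10/3*(-1/50) = 108*(-1/79) + 1/15 = -108/79 + 1/15 = -1541/1185 ≈ -1.3004)
Q + s*(-33) = 323 - 1541/1185*(-33) = 323 + 16951/395 = 144536/395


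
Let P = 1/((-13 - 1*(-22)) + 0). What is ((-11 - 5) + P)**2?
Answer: 20449/81 ≈ 252.46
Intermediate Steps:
P = 1/9 (P = 1/((-13 + 22) + 0) = 1/(9 + 0) = 1/9 ≈ 0.11111)
((-11 - 5) + P)**2 = ((-11 - 5) + 1/9)**2 = (-16 + 1/9)**2 = (-143/9)**2 = 20449/81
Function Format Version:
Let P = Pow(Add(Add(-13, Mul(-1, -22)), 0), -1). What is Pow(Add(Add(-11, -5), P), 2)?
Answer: Rational(20449, 81) ≈ 252.46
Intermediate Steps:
P = Rational(1, 9) (P = Pow(Add(Add(-13, 22), 0), -1) = Pow(Add(9, 0), -1) = Pow(9, -1) = Rational(1, 9) ≈ 0.11111)
Pow(Add(Add(-11, -5), P), 2) = Pow(Add(Add(-11, -5), Rational(1, 9)), 2) = Pow(Add(-16, Rational(1, 9)), 2) = Pow(Rational(-143, 9), 2) = Rational(20449, 81)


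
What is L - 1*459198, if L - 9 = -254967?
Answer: -714156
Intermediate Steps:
L = -254958 (L = 9 - 254967 = -254958)
L - 1*459198 = -254958 - 1*459198 = -254958 - 459198 = -714156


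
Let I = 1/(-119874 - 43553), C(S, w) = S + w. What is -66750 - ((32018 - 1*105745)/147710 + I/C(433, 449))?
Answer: -355296003963211228/5322826378485 ≈ -66750.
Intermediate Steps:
I = -1/163427 (I = 1/(-163427) = -1/163427 ≈ -6.1189e-6)
-66750 - ((32018 - 1*105745)/147710 + I/C(433, 449)) = -66750 - ((32018 - 1*105745)/147710 - 1/(163427*(433 + 449))) = -66750 - ((32018 - 105745)*(1/147710) - 1/163427/882) = -66750 - (-73727*1/147710 - 1/163427*1/882) = -66750 - (-73727/147710 - 1/144142614) = -66750 - 1*(-2656800662522/5322826378485) = -66750 + 2656800662522/5322826378485 = -355296003963211228/5322826378485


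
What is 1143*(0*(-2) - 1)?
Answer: -1143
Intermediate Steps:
1143*(0*(-2) - 1) = 1143*(0 - 1) = 1143*(-1) = -1143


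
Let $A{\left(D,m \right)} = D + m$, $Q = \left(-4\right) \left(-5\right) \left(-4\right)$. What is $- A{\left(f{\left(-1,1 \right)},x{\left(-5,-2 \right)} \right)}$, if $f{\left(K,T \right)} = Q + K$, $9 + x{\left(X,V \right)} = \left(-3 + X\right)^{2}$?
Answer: $26$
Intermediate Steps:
$x{\left(X,V \right)} = -9 + \left(-3 + X\right)^{2}$
$Q = -80$ ($Q = 20 \left(-4\right) = -80$)
$f{\left(K,T \right)} = -80 + K$
$- A{\left(f{\left(-1,1 \right)},x{\left(-5,-2 \right)} \right)} = - (\left(-80 - 1\right) - 5 \left(-6 - 5\right)) = - (-81 - -55) = - (-81 + 55) = \left(-1\right) \left(-26\right) = 26$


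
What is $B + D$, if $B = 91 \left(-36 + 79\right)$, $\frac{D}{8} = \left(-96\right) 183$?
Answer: $-136631$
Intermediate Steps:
$D = -140544$ ($D = 8 \left(\left(-96\right) 183\right) = 8 \left(-17568\right) = -140544$)
$B = 3913$ ($B = 91 \cdot 43 = 3913$)
$B + D = 3913 - 140544 = -136631$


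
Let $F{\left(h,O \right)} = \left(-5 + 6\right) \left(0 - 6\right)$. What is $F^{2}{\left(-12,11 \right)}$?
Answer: $36$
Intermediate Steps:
$F{\left(h,O \right)} = -6$ ($F{\left(h,O \right)} = 1 \left(-6\right) = -6$)
$F^{2}{\left(-12,11 \right)} = \left(-6\right)^{2} = 36$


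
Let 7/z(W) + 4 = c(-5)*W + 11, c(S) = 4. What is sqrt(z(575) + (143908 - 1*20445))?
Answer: 2*sqrt(164275211109)/2307 ≈ 351.37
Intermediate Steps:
z(W) = 7/(7 + 4*W) (z(W) = 7/(-4 + (4*W + 11)) = 7/(-4 + (11 + 4*W)) = 7/(7 + 4*W))
sqrt(z(575) + (143908 - 1*20445)) = sqrt(7/(7 + 4*575) + (143908 - 1*20445)) = sqrt(7/(7 + 2300) + (143908 - 20445)) = sqrt(7/2307 + 123463) = sqrt(284829148/2307) = 2*sqrt(164275211109)/2307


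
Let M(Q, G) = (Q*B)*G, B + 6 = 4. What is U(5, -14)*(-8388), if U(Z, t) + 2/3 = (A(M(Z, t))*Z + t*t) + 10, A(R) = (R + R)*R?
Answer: -1645770336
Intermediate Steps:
B = -2 (B = -6 + 4 = -2)
M(Q, G) = -2*G*Q (M(Q, G) = (Q*(-2))*G = (-2*Q)*G = -2*G*Q)
A(R) = 2*R**2 (A(R) = (2*R)*R = 2*R**2)
U(Z, t) = 28/3 + t**2 + 8*Z**3*t**2 (U(Z, t) = -2/3 + (((2*(-2*t*Z)**2)*Z + t*t) + 10) = -2/3 + (((2*(-2*Z*t)**2)*Z + t**2) + 10) = -2/3 + (((2*(4*Z**2*t**2))*Z + t**2) + 10) = -2/3 + (((8*Z**2*t**2)*Z + t**2) + 10) = -2/3 + ((8*Z**3*t**2 + t**2) + 10) = -2/3 + ((t**2 + 8*Z**3*t**2) + 10) = -2/3 + (10 + t**2 + 8*Z**3*t**2) = 28/3 + t**2 + 8*Z**3*t**2)
U(5, -14)*(-8388) = (28/3 + (-14)**2 + 8*5**3*(-14)**2)*(-8388) = (28/3 + 196 + 8*125*196)*(-8388) = (28/3 + 196 + 196000)*(-8388) = (588616/3)*(-8388) = -1645770336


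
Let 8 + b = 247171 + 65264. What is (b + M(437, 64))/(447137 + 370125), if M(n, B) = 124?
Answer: 312551/817262 ≈ 0.38244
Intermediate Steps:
b = 312427 (b = -8 + (247171 + 65264) = -8 + 312435 = 312427)
(b + M(437, 64))/(447137 + 370125) = (312427 + 124)/(447137 + 370125) = 312551/817262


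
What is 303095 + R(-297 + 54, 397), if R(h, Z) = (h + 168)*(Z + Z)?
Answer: 243545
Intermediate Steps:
R(h, Z) = 2*Z*(168 + h) (R(h, Z) = (168 + h)*(2*Z) = 2*Z*(168 + h))
303095 + R(-297 + 54, 397) = 303095 + 2*397*(168 + (-297 + 54)) = 303095 + 2*397*(168 - 243) = 303095 + 2*397*(-75) = 303095 - 59550 = 243545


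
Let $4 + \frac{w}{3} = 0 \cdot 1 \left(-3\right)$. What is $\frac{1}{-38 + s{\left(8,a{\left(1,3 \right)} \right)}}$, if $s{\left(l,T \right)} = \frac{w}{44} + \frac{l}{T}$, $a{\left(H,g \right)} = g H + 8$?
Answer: $- \frac{11}{413} \approx -0.026634$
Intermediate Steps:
$a{\left(H,g \right)} = 8 + H g$ ($a{\left(H,g \right)} = H g + 8 = 8 + H g$)
$w = -12$ ($w = -12 + 3 \cdot 0 \cdot 1 \left(-3\right) = -12 + 3 \cdot 0 \left(-3\right) = -12 + 3 \cdot 0 = -12 + 0 = -12$)
$s{\left(l,T \right)} = - \frac{3}{11} + \frac{l}{T}$ ($s{\left(l,T \right)} = - \frac{12}{44} + \frac{l}{T} = \left(-12\right) \frac{1}{44} + \frac{l}{T} = - \frac{3}{11} + \frac{l}{T}$)
$\frac{1}{-38 + s{\left(8,a{\left(1,3 \right)} \right)}} = \frac{1}{-38 - \left(\frac{3}{11} - \frac{8}{8 + 1 \cdot 3}\right)} = \frac{1}{-38 - \left(\frac{3}{11} - \frac{8}{8 + 3}\right)} = \frac{1}{-38 - \left(\frac{3}{11} - \frac{8}{11}\right)} = \frac{1}{-38 + \left(- \frac{3}{11} + 8 \cdot \frac{1}{11}\right)} = \frac{1}{-38 + \left(- \frac{3}{11} + \frac{8}{11}\right)} = \frac{1}{-38 + \frac{5}{11}} = \frac{1}{- \frac{413}{11}} = - \frac{11}{413}$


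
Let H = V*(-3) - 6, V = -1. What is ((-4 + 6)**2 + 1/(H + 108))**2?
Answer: 177241/11025 ≈ 16.076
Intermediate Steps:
H = -3 (H = -1*(-3) - 6 = 3 - 6 = -3)
((-4 + 6)**2 + 1/(H + 108))**2 = ((-4 + 6)**2 + 1/(-3 + 108))**2 = (2**2 + 1/105)**2 = (4 + 1/105)**2 = (421/105)**2 = 177241/11025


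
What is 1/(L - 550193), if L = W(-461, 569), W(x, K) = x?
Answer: -1/550654 ≈ -1.8160e-6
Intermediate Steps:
L = -461
1/(L - 550193) = 1/(-461 - 550193) = 1/(-550654) = -1/550654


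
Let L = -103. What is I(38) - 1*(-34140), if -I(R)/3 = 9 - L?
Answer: 33804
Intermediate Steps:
I(R) = -336 (I(R) = -3*(9 - 1*(-103)) = -3*(9 + 103) = -3*112 = -336)
I(38) - 1*(-34140) = -336 - 1*(-34140) = -336 + 34140 = 33804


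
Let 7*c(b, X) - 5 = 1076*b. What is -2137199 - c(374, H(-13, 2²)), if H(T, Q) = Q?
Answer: -15362822/7 ≈ -2.1947e+6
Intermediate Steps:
c(b, X) = 5/7 + 1076*b/7 (c(b, X) = 5/7 + (1076*b)/7 = 5/7 + 1076*b/7)
-2137199 - c(374, H(-13, 2²)) = -2137199 - (5/7 + (1076/7)*374) = -2137199 - (5/7 + 402424/7) = -2137199 - 1*402429/7 = -2137199 - 402429/7 = -15362822/7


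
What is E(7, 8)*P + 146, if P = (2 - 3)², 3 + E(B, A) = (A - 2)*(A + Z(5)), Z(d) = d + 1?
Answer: 227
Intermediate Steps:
Z(d) = 1 + d
E(B, A) = -3 + (-2 + A)*(6 + A) (E(B, A) = -3 + (A - 2)*(A + (1 + 5)) = -3 + (-2 + A)*(A + 6) = -3 + (-2 + A)*(6 + A))
P = 1 (P = (-1)² = 1)
E(7, 8)*P + 146 = (-15 + 8² + 4*8)*1 + 146 = (-15 + 64 + 32)*1 + 146 = 81*1 + 146 = 81 + 146 = 227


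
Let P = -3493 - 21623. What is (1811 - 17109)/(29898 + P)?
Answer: -7649/2391 ≈ -3.1991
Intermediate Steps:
P = -25116
(1811 - 17109)/(29898 + P) = (1811 - 17109)/(29898 - 25116) = -15298/4782 = -15298*1/4782 = -7649/2391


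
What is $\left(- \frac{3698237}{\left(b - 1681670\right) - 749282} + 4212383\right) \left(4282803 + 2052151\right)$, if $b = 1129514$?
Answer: $\frac{17364612558651877707}{650719} \approx 2.6685 \cdot 10^{13}$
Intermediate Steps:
$\left(- \frac{3698237}{\left(b - 1681670\right) - 749282} + 4212383\right) \left(4282803 + 2052151\right) = \left(- \frac{3698237}{\left(1129514 - 1681670\right) - 749282} + 4212383\right) \left(4282803 + 2052151\right) = \left(- \frac{3698237}{-552156 - 749282} + 4212383\right) 6334954 = \left(- \frac{3698237}{-1301438} + 4212383\right) 6334954 = \left(\left(-3698237\right) \left(- \frac{1}{1301438}\right) + 4212383\right) 6334954 = \left(\frac{3698237}{1301438} + 4212383\right) 6334954 = \frac{5482159004991}{1301438} \cdot 6334954 = \frac{17364612558651877707}{650719}$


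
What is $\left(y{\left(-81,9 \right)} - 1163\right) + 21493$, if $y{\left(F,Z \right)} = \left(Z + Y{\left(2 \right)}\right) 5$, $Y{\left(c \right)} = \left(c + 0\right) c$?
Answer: $20395$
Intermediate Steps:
$Y{\left(c \right)} = c^{2}$ ($Y{\left(c \right)} = c c = c^{2}$)
$y{\left(F,Z \right)} = 20 + 5 Z$ ($y{\left(F,Z \right)} = \left(Z + 2^{2}\right) 5 = \left(Z + 4\right) 5 = \left(4 + Z\right) 5 = 20 + 5 Z$)
$\left(y{\left(-81,9 \right)} - 1163\right) + 21493 = \left(\left(20 + 5 \cdot 9\right) - 1163\right) + 21493 = \left(\left(20 + 45\right) - 1163\right) + 21493 = \left(65 - 1163\right) + 21493 = -1098 + 21493 = 20395$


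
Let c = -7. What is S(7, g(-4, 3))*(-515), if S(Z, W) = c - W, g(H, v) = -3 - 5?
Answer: -515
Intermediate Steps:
g(H, v) = -8
S(Z, W) = -7 - W
S(7, g(-4, 3))*(-515) = (-7 - 1*(-8))*(-515) = (-7 + 8)*(-515) = 1*(-515) = -515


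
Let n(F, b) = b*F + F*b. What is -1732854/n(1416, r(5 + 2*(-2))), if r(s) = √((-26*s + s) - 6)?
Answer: 288809*I*√31/14632 ≈ 109.9*I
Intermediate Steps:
r(s) = √(-6 - 25*s) (r(s) = √(-25*s - 6) = √(-6 - 25*s))
n(F, b) = 2*F*b (n(F, b) = F*b + F*b = 2*F*b)
-1732854/n(1416, r(5 + 2*(-2))) = -1732854*1/(2832*√(-6 - 25*(5 + 2*(-2)))) = -1732854*1/(2832*√(-6 - 25*(5 - 4))) = -1732854*1/(2832*√(-6 - 25*1)) = -1732854*1/(2832*√(-6 - 25)) = -1732854*(-I*√31/87792) = -(-288809)*I*√31/14632 = 288809*I*√31/14632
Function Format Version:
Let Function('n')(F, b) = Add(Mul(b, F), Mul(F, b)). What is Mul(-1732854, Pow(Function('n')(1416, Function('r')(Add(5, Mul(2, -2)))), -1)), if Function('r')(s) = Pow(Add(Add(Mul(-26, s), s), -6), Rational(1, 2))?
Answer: Mul(Rational(288809, 14632), I, Pow(31, Rational(1, 2))) ≈ Mul(109.90, I)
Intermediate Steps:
Function('r')(s) = Pow(Add(-6, Mul(-25, s)), Rational(1, 2)) (Function('r')(s) = Pow(Add(Mul(-25, s), -6), Rational(1, 2)) = Pow(Add(-6, Mul(-25, s)), Rational(1, 2)))
Function('n')(F, b) = Mul(2, F, b) (Function('n')(F, b) = Add(Mul(F, b), Mul(F, b)) = Mul(2, F, b))
Mul(-1732854, Pow(Function('n')(1416, Function('r')(Add(5, Mul(2, -2)))), -1)) = Mul(-1732854, Pow(Mul(2, 1416, Pow(Add(-6, Mul(-25, Add(5, Mul(2, -2)))), Rational(1, 2))), -1)) = Mul(-1732854, Pow(Mul(2, 1416, Pow(Add(-6, Mul(-25, Add(5, -4))), Rational(1, 2))), -1)) = Mul(-1732854, Pow(Mul(2, 1416, Pow(Add(-6, Mul(-25, 1)), Rational(1, 2))), -1)) = Mul(-1732854, Pow(Mul(2, 1416, Pow(Add(-6, -25), Rational(1, 2))), -1)) = Mul(-1732854, Pow(Mul(2, 1416, Pow(-31, Rational(1, 2))), -1)) = Mul(-1732854, Pow(Mul(2, 1416, Mul(I, Pow(31, Rational(1, 2)))), -1)) = Mul(-1732854, Pow(Mul(2832, I, Pow(31, Rational(1, 2))), -1)) = Mul(-1732854, Mul(Rational(-1, 87792), I, Pow(31, Rational(1, 2)))) = Mul(Rational(288809, 14632), I, Pow(31, Rational(1, 2)))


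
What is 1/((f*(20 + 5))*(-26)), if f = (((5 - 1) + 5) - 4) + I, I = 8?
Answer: -1/8450 ≈ -0.00011834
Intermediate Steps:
f = 13 (f = (((5 - 1) + 5) - 4) + 8 = ((4 + 5) - 4) + 8 = (9 - 4) + 8 = 5 + 8 = 13)
1/((f*(20 + 5))*(-26)) = 1/((13*(20 + 5))*(-26)) = 1/((13*25)*(-26)) = 1/(325*(-26)) = 1/(-8450) = -1/8450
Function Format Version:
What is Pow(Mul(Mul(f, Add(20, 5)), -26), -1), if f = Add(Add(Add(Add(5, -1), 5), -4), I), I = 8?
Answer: Rational(-1, 8450) ≈ -0.00011834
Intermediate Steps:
f = 13 (f = Add(Add(Add(Add(5, -1), 5), -4), 8) = Add(Add(Add(4, 5), -4), 8) = Add(Add(9, -4), 8) = Add(5, 8) = 13)
Pow(Mul(Mul(f, Add(20, 5)), -26), -1) = Pow(Mul(Mul(13, Add(20, 5)), -26), -1) = Pow(Mul(Mul(13, 25), -26), -1) = Pow(Mul(325, -26), -1) = Pow(-8450, -1) = Rational(-1, 8450)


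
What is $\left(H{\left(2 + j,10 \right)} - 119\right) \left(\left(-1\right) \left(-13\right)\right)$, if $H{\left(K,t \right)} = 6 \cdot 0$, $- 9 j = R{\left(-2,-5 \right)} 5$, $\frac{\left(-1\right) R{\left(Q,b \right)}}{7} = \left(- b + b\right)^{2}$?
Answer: $-1547$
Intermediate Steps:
$R{\left(Q,b \right)} = 0$ ($R{\left(Q,b \right)} = - 7 \left(- b + b\right)^{2} = - 7 \cdot 0^{2} = \left(-7\right) 0 = 0$)
$j = 0$ ($j = - \frac{0 \cdot 5}{9} = \left(- \frac{1}{9}\right) 0 = 0$)
$H{\left(K,t \right)} = 0$
$\left(H{\left(2 + j,10 \right)} - 119\right) \left(\left(-1\right) \left(-13\right)\right) = \left(0 - 119\right) \left(\left(-1\right) \left(-13\right)\right) = \left(-119\right) 13 = -1547$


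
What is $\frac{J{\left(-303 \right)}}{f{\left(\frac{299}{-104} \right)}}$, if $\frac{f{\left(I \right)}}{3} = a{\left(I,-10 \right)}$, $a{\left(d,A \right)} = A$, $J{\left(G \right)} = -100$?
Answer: $\frac{10}{3} \approx 3.3333$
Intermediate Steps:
$f{\left(I \right)} = -30$ ($f{\left(I \right)} = 3 \left(-10\right) = -30$)
$\frac{J{\left(-303 \right)}}{f{\left(\frac{299}{-104} \right)}} = - \frac{100}{-30} = \left(-100\right) \left(- \frac{1}{30}\right) = \frac{10}{3}$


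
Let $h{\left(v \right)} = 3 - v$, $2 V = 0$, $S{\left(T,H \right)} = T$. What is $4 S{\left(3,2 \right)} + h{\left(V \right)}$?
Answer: $15$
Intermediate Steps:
$V = 0$ ($V = \frac{1}{2} \cdot 0 = 0$)
$4 S{\left(3,2 \right)} + h{\left(V \right)} = 4 \cdot 3 + \left(3 - 0\right) = 12 + \left(3 + 0\right) = 12 + 3 = 15$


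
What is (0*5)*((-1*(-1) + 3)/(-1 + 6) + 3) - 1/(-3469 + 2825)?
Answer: 1/644 ≈ 0.0015528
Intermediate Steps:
(0*5)*((-1*(-1) + 3)/(-1 + 6) + 3) - 1/(-3469 + 2825) = 0*((1 + 3)/5 + 3) - 1/(-644) = 0*(4*(⅕) + 3) - 1*(-1/644) = 0*(⅘ + 3) + 1/644 = 0*(19/5) + 1/644 = 0 + 1/644 = 1/644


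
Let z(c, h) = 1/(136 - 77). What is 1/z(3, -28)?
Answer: 59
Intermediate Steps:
z(c, h) = 1/59
1/z(3, -28) = 1/(1/59) = 59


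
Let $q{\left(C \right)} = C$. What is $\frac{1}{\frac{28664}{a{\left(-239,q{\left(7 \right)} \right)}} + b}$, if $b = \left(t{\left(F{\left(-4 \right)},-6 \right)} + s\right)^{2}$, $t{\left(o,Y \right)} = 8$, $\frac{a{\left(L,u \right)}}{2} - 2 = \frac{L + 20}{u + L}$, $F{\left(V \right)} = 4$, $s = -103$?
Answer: $\frac{683}{9489099} \approx 7.1977 \cdot 10^{-5}$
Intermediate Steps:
$a{\left(L,u \right)} = 4 + \frac{2 \left(20 + L\right)}{L + u}$ ($a{\left(L,u \right)} = 4 + 2 \frac{L + 20}{u + L} = 4 + 2 \frac{20 + L}{L + u} = 4 + \frac{2 \left(20 + L\right)}{L + u}$)
$b = 9025$ ($b = \left(8 - 103\right)^{2} = \left(-95\right)^{2} = 9025$)
$\frac{1}{\frac{28664}{a{\left(-239,q{\left(7 \right)} \right)}} + b} = \frac{1}{\frac{28664}{2 \frac{1}{-239 + 7} \left(20 + 2 \cdot 7 + 3 \left(-239\right)\right)} + 9025} = \frac{1}{\frac{28664}{2 \frac{1}{-232} \left(20 + 14 - 717\right)} + 9025} = \frac{1}{\frac{28664}{2 \left(- \frac{1}{232}\right) \left(-683\right)} + 9025} = \frac{1}{\frac{28664}{\frac{683}{116}} + 9025} = \frac{1}{28664 \cdot \frac{116}{683} + 9025} = \frac{1}{\frac{3325024}{683} + 9025} = \frac{1}{\frac{9489099}{683}} = \frac{683}{9489099}$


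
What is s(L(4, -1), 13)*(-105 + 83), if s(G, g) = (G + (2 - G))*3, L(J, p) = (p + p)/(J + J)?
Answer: -132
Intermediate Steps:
L(J, p) = p/J (L(J, p) = (2*p)/((2*J)) = (2*p)*(1/(2*J)) = p/J)
s(G, g) = 6 (s(G, g) = 2*3 = 6)
s(L(4, -1), 13)*(-105 + 83) = 6*(-105 + 83) = 6*(-22) = -132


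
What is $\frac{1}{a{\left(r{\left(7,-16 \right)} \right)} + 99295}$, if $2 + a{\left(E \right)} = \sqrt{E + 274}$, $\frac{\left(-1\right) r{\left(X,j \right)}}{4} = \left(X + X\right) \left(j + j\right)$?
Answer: $\frac{99293}{9859097783} - \frac{\sqrt{2066}}{9859097783} \approx 1.0067 \cdot 10^{-5}$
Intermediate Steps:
$r{\left(X,j \right)} = - 16 X j$ ($r{\left(X,j \right)} = - 4 \left(X + X\right) \left(j + j\right) = - 4 \cdot 2 X 2 j = - 4 \cdot 4 X j = - 16 X j$)
$a{\left(E \right)} = -2 + \sqrt{274 + E}$ ($a{\left(E \right)} = -2 + \sqrt{E + 274} = -2 + \sqrt{274 + E}$)
$\frac{1}{a{\left(r{\left(7,-16 \right)} \right)} + 99295} = \frac{1}{\left(-2 + \sqrt{274 - 112 \left(-16\right)}\right) + 99295} = \frac{1}{\left(-2 + \sqrt{274 + 1792}\right) + 99295} = \frac{1}{\left(-2 + \sqrt{2066}\right) + 99295} = \frac{1}{99293 + \sqrt{2066}}$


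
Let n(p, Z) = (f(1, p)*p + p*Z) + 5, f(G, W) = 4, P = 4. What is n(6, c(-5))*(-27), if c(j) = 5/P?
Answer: -1971/2 ≈ -985.50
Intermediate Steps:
c(j) = 5/4
n(p, Z) = 5 + 4*p + Z*p (n(p, Z) = (4*p + p*Z) + 5 = (4*p + Z*p) + 5 = 5 + 4*p + Z*p)
n(6, c(-5))*(-27) = (5 + 4*6 + (5/4)*6)*(-27) = (5 + 24 + 15/2)*(-27) = (73/2)*(-27) = -1971/2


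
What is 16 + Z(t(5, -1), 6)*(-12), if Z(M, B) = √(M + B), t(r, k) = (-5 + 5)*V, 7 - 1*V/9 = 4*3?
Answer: 16 - 12*√6 ≈ -13.394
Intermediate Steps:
V = -45 (V = 63 - 36*3 = 63 - 9*12 = 63 - 108 = -45)
t(r, k) = 0 (t(r, k) = (-5 + 5)*(-45) = 0*(-45) = 0)
Z(M, B) = √(B + M)
16 + Z(t(5, -1), 6)*(-12) = 16 + √(6 + 0)*(-12) = 16 + √6*(-12) = 16 - 12*√6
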